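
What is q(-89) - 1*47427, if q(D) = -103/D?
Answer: -4220900/89 ≈ -47426.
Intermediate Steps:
q(-89) - 1*47427 = -103/(-89) - 1*47427 = -103*(-1/89) - 47427 = 103/89 - 47427 = -4220900/89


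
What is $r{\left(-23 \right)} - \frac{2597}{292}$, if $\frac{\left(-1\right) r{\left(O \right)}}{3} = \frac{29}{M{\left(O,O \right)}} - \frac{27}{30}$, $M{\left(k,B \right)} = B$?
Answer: $- \frac{80969}{33580} \approx -2.4112$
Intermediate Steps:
$r{\left(O \right)} = \frac{27}{10} - \frac{87}{O}$ ($r{\left(O \right)} = - 3 \left(\frac{29}{O} - \frac{27}{30}\right) = - 3 \left(\frac{29}{O} - \frac{9}{10}\right) = - 3 \left(- \frac{9}{10} + \frac{29}{O}\right) = \frac{27}{10} - \frac{87}{O}$)
$r{\left(-23 \right)} - \frac{2597}{292} = \left(\frac{27}{10} - \frac{87}{-23}\right) - \frac{2597}{292} = \left(\frac{27}{10} - - \frac{87}{23}\right) - 2597 \cdot \frac{1}{292} = \left(\frac{27}{10} + \frac{87}{23}\right) - \frac{2597}{292} = \frac{1491}{230} - \frac{2597}{292} = - \frac{80969}{33580}$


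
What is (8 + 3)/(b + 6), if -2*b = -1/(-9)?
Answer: 198/107 ≈ 1.8505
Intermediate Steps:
b = -1/18 (b = -(-1)/(2*(-9)) = -(-1)*(-1)/(2*9) = -½*⅑ = -1/18 ≈ -0.055556)
(8 + 3)/(b + 6) = (8 + 3)/(-1/18 + 6) = 11/(107/18) = 11*(18/107) = 198/107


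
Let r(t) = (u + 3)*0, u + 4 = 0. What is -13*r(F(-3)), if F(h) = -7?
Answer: 0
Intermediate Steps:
u = -4 (u = -4 + 0 = -4)
r(t) = 0 (r(t) = (-4 + 3)*0 = -1*0 = 0)
-13*r(F(-3)) = -13*0 = 0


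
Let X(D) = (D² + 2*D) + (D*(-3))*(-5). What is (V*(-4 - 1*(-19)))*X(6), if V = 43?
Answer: 89010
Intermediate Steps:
X(D) = D² + 17*D (X(D) = (D² + 2*D) - 3*D*(-5) = (D² + 2*D) + 15*D = D² + 17*D)
(V*(-4 - 1*(-19)))*X(6) = (43*(-4 - 1*(-19)))*(6*(17 + 6)) = (43*(-4 + 19))*(6*23) = (43*15)*138 = 645*138 = 89010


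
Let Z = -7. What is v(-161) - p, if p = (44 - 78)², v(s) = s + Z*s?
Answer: -190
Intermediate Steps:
v(s) = -6*s (v(s) = s - 7*s = -6*s)
p = 1156 (p = (-34)² = 1156)
v(-161) - p = -6*(-161) - 1*1156 = 966 - 1156 = -190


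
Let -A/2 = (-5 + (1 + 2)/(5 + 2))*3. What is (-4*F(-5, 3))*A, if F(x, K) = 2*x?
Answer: 7680/7 ≈ 1097.1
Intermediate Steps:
A = 192/7 (A = -2*(-5 + (1 + 2)/(5 + 2))*3 = -2*(-5 + 3/7)*3 = -(-64)*3/7 = -2*(-96/7) = 192/7 ≈ 27.429)
(-4*F(-5, 3))*A = -8*(-5)*(192/7) = -4*(-10)*(192/7) = 40*(192/7) = 7680/7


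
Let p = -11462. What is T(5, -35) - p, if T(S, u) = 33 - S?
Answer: 11490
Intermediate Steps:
T(5, -35) - p = (33 - 1*5) - 1*(-11462) = (33 - 5) + 11462 = 28 + 11462 = 11490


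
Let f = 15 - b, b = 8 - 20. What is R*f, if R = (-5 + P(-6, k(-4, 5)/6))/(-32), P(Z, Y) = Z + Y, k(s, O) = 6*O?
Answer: 81/16 ≈ 5.0625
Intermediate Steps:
b = -12
P(Z, Y) = Y + Z
f = 27 (f = 15 - 1*(-12) = 15 + 12 = 27)
R = 3/16 (R = (-5 + ((6*5)/6 - 6))/(-32) = -(-5 + (30*(⅙) - 6))/32 = -(-5 + (5 - 6))/32 = -(-5 - 1)/32 = -1/32*(-6) = 3/16 ≈ 0.18750)
R*f = (3/16)*27 = 81/16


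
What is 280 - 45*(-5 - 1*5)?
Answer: 730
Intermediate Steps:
280 - 45*(-5 - 1*5) = 280 - 45*(-5 - 5) = 280 - 45*(-10) = 280 + 450 = 730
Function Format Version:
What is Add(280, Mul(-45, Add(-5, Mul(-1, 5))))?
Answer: 730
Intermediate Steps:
Add(280, Mul(-45, Add(-5, Mul(-1, 5)))) = Add(280, Mul(-45, Add(-5, -5))) = Add(280, Mul(-45, -10)) = Add(280, 450) = 730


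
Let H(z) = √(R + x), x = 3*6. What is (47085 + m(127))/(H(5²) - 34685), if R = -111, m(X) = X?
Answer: -818774110/601524659 - 23606*I*√93/601524659 ≈ -1.3612 - 0.00037845*I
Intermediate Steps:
x = 18
H(z) = I*√93 (H(z) = √(-111 + 18) = √(-93) = I*√93)
(47085 + m(127))/(H(5²) - 34685) = (47085 + 127)/(I*√93 - 34685) = 47212/(-34685 + I*√93)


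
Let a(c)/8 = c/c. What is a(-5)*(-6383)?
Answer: -51064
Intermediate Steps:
a(c) = 8 (a(c) = 8*(c/c) = 8*1 = 8)
a(-5)*(-6383) = 8*(-6383) = -51064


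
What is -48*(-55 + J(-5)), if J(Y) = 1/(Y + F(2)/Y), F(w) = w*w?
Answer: 76800/29 ≈ 2648.3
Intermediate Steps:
F(w) = w²
J(Y) = 1/(Y + 4/Y) (J(Y) = 1/(Y + 2²/Y) = 1/(Y + 4/Y))
-48*(-55 + J(-5)) = -48*(-55 - 5/(4 + (-5)²)) = -48*(-55 - 5/(4 + 25)) = -48*(-55 - 5/29) = -48*(-1600/29) = 76800/29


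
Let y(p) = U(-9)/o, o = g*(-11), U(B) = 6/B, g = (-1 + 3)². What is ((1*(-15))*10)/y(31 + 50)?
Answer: -9900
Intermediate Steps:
g = 4 (g = 2² = 4)
o = -44 (o = 4*(-11) = -44)
y(p) = 1/66 (y(p) = (6/(-9))/(-44) = (6*(-⅑))*(-1/44) = -⅔*(-1/44) = 1/66)
((1*(-15))*10)/y(31 + 50) = ((1*(-15))*10)/(1/66) = -15*10*66 = -150*66 = -9900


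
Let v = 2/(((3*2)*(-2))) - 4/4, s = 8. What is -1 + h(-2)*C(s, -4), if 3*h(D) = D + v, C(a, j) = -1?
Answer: 1/18 ≈ 0.055556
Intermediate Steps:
v = -7/6 (v = 2/((6*(-2))) - 4*¼ = 2/(-12) - 1 = 2*(-1/12) - 1 = -⅙ - 1 = -7/6 ≈ -1.1667)
h(D) = -7/18 + D/3 (h(D) = (D - 7/6)/3 = (-7/6 + D)/3 = -7/18 + D/3)
-1 + h(-2)*C(s, -4) = -1 + (-7/18 + (⅓)*(-2))*(-1) = -1 + (-7/18 - ⅔)*(-1) = -1 - 19/18*(-1) = -1 + 19/18 = 1/18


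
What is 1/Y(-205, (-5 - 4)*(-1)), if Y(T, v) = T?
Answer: -1/205 ≈ -0.0048781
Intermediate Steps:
1/Y(-205, (-5 - 4)*(-1)) = 1/(-205) = -1/205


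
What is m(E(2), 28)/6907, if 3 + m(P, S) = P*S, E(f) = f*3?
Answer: 165/6907 ≈ 0.023889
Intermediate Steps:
E(f) = 3*f
m(P, S) = -3 + P*S
m(E(2), 28)/6907 = (-3 + (3*2)*28)/6907 = (-3 + 6*28)*(1/6907) = (-3 + 168)*(1/6907) = 165*(1/6907) = 165/6907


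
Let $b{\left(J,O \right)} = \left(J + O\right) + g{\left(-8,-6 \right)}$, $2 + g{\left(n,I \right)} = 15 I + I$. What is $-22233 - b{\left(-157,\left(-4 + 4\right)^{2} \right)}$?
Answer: $-21978$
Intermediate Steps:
$g{\left(n,I \right)} = -2 + 16 I$ ($g{\left(n,I \right)} = -2 + \left(15 I + I\right) = -2 + 16 I$)
$b{\left(J,O \right)} = -98 + J + O$ ($b{\left(J,O \right)} = \left(J + O\right) + \left(-2 + 16 \left(-6\right)\right) = \left(J + O\right) - 98 = -98 + J + O$)
$-22233 - b{\left(-157,\left(-4 + 4\right)^{2} \right)} = -22233 - \left(-98 - 157 + \left(-4 + 4\right)^{2}\right) = -22233 - \left(-98 - 157 + 0^{2}\right) = -22233 - \left(-98 - 157 + 0\right) = -22233 - -255 = -22233 + 255 = -21978$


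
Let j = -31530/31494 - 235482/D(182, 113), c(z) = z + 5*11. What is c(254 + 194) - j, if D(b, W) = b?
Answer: 66058707/36743 ≈ 1797.9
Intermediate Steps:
c(z) = 55 + z (c(z) = z + 55 = 55 + z)
j = -47576978/36743 (j = -31530/31494 - 235482/182 = -31530*1/31494 - 235482*1/182 = -5255/5249 - 9057/7 = -47576978/36743 ≈ -1294.9)
c(254 + 194) - j = (55 + (254 + 194)) - 1*(-47576978/36743) = (55 + 448) + 47576978/36743 = 503 + 47576978/36743 = 66058707/36743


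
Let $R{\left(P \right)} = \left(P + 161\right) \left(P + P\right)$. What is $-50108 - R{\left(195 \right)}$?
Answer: $-188948$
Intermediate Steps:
$R{\left(P \right)} = 2 P \left(161 + P\right)$ ($R{\left(P \right)} = \left(161 + P\right) 2 P = 2 P \left(161 + P\right)$)
$-50108 - R{\left(195 \right)} = -50108 - 2 \cdot 195 \left(161 + 195\right) = -50108 - 2 \cdot 195 \cdot 356 = -50108 - 138840 = -188948$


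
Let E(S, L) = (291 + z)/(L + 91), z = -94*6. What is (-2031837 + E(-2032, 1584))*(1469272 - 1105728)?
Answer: -1237259201046912/1675 ≈ -7.3866e+11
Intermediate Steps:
z = -564
E(S, L) = -273/(91 + L) (E(S, L) = (291 - 564)/(L + 91) = -273/(91 + L))
(-2031837 + E(-2032, 1584))*(1469272 - 1105728) = (-2031837 - 273/(91 + 1584))*(1469272 - 1105728) = (-2031837 - 273/1675)*363544 = -3403327248/1675*363544 = -1237259201046912/1675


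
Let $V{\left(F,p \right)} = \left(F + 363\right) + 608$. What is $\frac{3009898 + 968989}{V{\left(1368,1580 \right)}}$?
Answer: $\frac{3978887}{2339} \approx 1701.1$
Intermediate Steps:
$V{\left(F,p \right)} = 971 + F$ ($V{\left(F,p \right)} = \left(363 + F\right) + 608 = 971 + F$)
$\frac{3009898 + 968989}{V{\left(1368,1580 \right)}} = \frac{3009898 + 968989}{971 + 1368} = \frac{3978887}{2339}$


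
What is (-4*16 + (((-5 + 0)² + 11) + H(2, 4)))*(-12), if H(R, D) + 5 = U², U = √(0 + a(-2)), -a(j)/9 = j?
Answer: 180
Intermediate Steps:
a(j) = -9*j
U = 3*√2 (U = √(0 - 9*(-2)) = √(0 + 18) = √18 = 3*√2 ≈ 4.2426)
H(R, D) = 13 (H(R, D) = -5 + (3*√2)² = -5 + 18 = 13)
(-4*16 + (((-5 + 0)² + 11) + H(2, 4)))*(-12) = (-4*16 + (((-5 + 0)² + 11) + 13))*(-12) = (-64 + (((-5)² + 11) + 13))*(-12) = (-64 + ((25 + 11) + 13))*(-12) = (-64 + (36 + 13))*(-12) = (-64 + 49)*(-12) = -15*(-12) = 180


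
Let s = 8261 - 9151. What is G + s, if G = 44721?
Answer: 43831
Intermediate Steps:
s = -890
G + s = 44721 - 890 = 43831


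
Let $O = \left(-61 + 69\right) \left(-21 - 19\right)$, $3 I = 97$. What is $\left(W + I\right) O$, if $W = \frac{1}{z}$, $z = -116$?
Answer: $- \frac{899920}{87} \approx -10344.0$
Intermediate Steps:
$W = - \frac{1}{116}$ ($W = \frac{1}{-116} = - \frac{1}{116} \approx -0.0086207$)
$I = \frac{97}{3}$ ($I = \frac{1}{3} \cdot 97 = \frac{97}{3} \approx 32.333$)
$O = -320$ ($O = 8 \left(-40\right) = -320$)
$\left(W + I\right) O = \left(- \frac{1}{116} + \frac{97}{3}\right) \left(-320\right) = \frac{11249}{348} \left(-320\right) = - \frac{899920}{87}$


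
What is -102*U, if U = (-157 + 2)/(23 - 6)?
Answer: 930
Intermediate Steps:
U = -155/17 ≈ -9.1176
-102*U = -102*(-155/17) = 930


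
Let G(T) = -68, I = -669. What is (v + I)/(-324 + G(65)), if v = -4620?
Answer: 5289/392 ≈ 13.492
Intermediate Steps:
(v + I)/(-324 + G(65)) = (-4620 - 669)/(-324 - 68) = -5289/(-392) = -5289*(-1/392) = 5289/392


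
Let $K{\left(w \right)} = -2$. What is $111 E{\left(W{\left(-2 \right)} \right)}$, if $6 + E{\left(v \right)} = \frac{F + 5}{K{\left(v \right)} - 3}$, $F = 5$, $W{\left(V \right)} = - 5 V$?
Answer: $-888$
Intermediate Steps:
$E{\left(v \right)} = -8$ ($E{\left(v \right)} = -6 + \frac{5 + 5}{-2 - 3} = -6 + \frac{10}{-5} = -6 + 10 \left(- \frac{1}{5}\right) = -6 - 2 = -8$)
$111 E{\left(W{\left(-2 \right)} \right)} = 111 \left(-8\right) = -888$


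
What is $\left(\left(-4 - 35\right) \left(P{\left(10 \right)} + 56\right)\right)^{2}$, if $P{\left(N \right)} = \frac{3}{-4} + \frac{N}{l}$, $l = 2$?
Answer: $\frac{88341201}{16} \approx 5.5213 \cdot 10^{6}$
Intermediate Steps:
$P{\left(N \right)} = - \frac{3}{4} + \frac{N}{2}$ ($P{\left(N \right)} = \frac{3}{-4} + \frac{N}{2} = 3 \left(- \frac{1}{4}\right) + N \frac{1}{2} = - \frac{3}{4} + \frac{N}{2}$)
$\left(\left(-4 - 35\right) \left(P{\left(10 \right)} + 56\right)\right)^{2} = \left(\left(-4 - 35\right) \left(\left(- \frac{3}{4} + \frac{1}{2} \cdot 10\right) + 56\right)\right)^{2} = \left(- 39 \left(\left(- \frac{3}{4} + 5\right) + 56\right)\right)^{2} = \left(- 39 \left(\frac{17}{4} + 56\right)\right)^{2} = \left(\left(-39\right) \frac{241}{4}\right)^{2} = \left(- \frac{9399}{4}\right)^{2} = \frac{88341201}{16}$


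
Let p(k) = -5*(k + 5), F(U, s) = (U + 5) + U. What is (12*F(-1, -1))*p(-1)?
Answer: -720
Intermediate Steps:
F(U, s) = 5 + 2*U (F(U, s) = (5 + U) + U = 5 + 2*U)
p(k) = -25 - 5*k (p(k) = -5*(5 + k) = -25 - 5*k)
(12*F(-1, -1))*p(-1) = (12*(5 + 2*(-1)))*(-25 - 5*(-1)) = (12*(5 - 2))*(-25 + 5) = (12*3)*(-20) = 36*(-20) = -720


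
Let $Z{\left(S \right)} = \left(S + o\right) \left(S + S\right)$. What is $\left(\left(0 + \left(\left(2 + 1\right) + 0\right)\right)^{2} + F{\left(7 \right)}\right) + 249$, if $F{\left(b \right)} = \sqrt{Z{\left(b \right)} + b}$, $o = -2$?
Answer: $258 + \sqrt{77} \approx 266.77$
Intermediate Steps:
$Z{\left(S \right)} = 2 S \left(-2 + S\right)$ ($Z{\left(S \right)} = \left(S - 2\right) \left(S + S\right) = \left(-2 + S\right) 2 S = 2 S \left(-2 + S\right)$)
$F{\left(b \right)} = \sqrt{b + 2 b \left(-2 + b\right)}$ ($F{\left(b \right)} = \sqrt{2 b \left(-2 + b\right) + b} = \sqrt{b + 2 b \left(-2 + b\right)}$)
$\left(\left(0 + \left(\left(2 + 1\right) + 0\right)\right)^{2} + F{\left(7 \right)}\right) + 249 = \left(\left(0 + \left(\left(2 + 1\right) + 0\right)\right)^{2} + \sqrt{7 \left(-3 + 2 \cdot 7\right)}\right) + 249 = \left(\left(0 + \left(3 + 0\right)\right)^{2} + \sqrt{7 \left(-3 + 14\right)}\right) + 249 = \left(\left(0 + 3\right)^{2} + \sqrt{7 \cdot 11}\right) + 249 = \left(3^{2} + \sqrt{77}\right) + 249 = \left(9 + \sqrt{77}\right) + 249 = 258 + \sqrt{77}$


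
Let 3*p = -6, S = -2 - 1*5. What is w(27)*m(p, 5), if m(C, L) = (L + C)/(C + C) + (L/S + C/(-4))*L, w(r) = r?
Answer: -1377/28 ≈ -49.179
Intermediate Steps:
S = -7 (S = -2 - 5 = -7)
p = -2 (p = (⅓)*(-6) = -2)
m(C, L) = L*(-C/4 - L/7) + (C + L)/(2*C) (m(C, L) = (L + C)/(C + C) + (L/(-7) + C/(-4))*L = (C + L)/((2*C)) + (L*(-⅐) + C*(-¼))*L = (C + L)*(1/(2*C)) + (-L/7 - C/4)*L = (C + L)/(2*C) + (-C/4 - L/7)*L = (C + L)/(2*C) + L*(-C/4 - L/7) = L*(-C/4 - L/7) + (C + L)/(2*C))
w(27)*m(p, 5) = 27*(½ - ⅐*5² + (½)*5/(-2) - ¼*(-2)*5) = 27*(½ - ⅐*25 + (½)*5*(-½) + 5/2) = 27*(½ - 25/7 - 5/4 + 5/2) = 27*(-51/28) = -1377/28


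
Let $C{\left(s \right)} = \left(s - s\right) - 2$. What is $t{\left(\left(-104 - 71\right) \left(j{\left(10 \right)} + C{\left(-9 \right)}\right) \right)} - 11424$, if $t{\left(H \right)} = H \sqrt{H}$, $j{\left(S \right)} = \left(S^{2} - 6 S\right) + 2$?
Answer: $-11424 - 70000 i \sqrt{70} \approx -11424.0 - 5.8566 \cdot 10^{5} i$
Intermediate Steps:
$C{\left(s \right)} = -2$ ($C{\left(s \right)} = 0 - 2 = -2$)
$j{\left(S \right)} = 2 + S^{2} - 6 S$
$t{\left(H \right)} = H^{\frac{3}{2}}$
$t{\left(\left(-104 - 71\right) \left(j{\left(10 \right)} + C{\left(-9 \right)}\right) \right)} - 11424 = \left(\left(-104 - 71\right) \left(\left(2 + 10^{2} - 60\right) - 2\right)\right)^{\frac{3}{2}} - 11424 = \left(- 175 \left(\left(2 + 100 - 60\right) - 2\right)\right)^{\frac{3}{2}} - 11424 = \left(- 175 \left(42 - 2\right)\right)^{\frac{3}{2}} - 11424 = \left(\left(-175\right) 40\right)^{\frac{3}{2}} - 11424 = \left(-7000\right)^{\frac{3}{2}} - 11424 = - 70000 i \sqrt{70} - 11424 = -11424 - 70000 i \sqrt{70}$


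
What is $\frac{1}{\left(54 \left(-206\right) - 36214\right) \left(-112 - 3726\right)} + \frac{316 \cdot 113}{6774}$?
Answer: $\frac{3243772641763}{615361147428} \approx 5.2713$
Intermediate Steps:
$\frac{1}{\left(54 \left(-206\right) - 36214\right) \left(-112 - 3726\right)} + \frac{316 \cdot 113}{6774} = \frac{1}{\left(-11124 - 36214\right) \left(-112 - 3726\right)} + 35708 \cdot \frac{1}{6774} = \frac{1}{\left(-47338\right) \left(-3838\right)} + \frac{17854}{3387} = \left(- \frac{1}{47338}\right) \left(- \frac{1}{3838}\right) + \frac{17854}{3387} = \frac{1}{181683244} + \frac{17854}{3387} = \frac{3243772641763}{615361147428}$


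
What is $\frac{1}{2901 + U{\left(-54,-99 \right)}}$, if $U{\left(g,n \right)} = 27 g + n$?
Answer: $\frac{1}{1344} \approx 0.00074405$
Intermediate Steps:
$U{\left(g,n \right)} = n + 27 g$
$\frac{1}{2901 + U{\left(-54,-99 \right)}} = \frac{1}{2901 + \left(-99 + 27 \left(-54\right)\right)} = \frac{1}{2901 - 1557} = \frac{1}{1344}$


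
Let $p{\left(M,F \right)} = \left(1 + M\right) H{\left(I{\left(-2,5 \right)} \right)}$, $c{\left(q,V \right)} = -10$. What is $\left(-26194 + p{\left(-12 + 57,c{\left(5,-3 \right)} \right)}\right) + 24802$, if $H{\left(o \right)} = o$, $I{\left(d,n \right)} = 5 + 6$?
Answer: $-886$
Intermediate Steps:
$I{\left(d,n \right)} = 11$
$p{\left(M,F \right)} = 11 + 11 M$ ($p{\left(M,F \right)} = \left(1 + M\right) 11 = 11 + 11 M$)
$\left(-26194 + p{\left(-12 + 57,c{\left(5,-3 \right)} \right)}\right) + 24802 = \left(-26194 + \left(11 + 11 \left(-12 + 57\right)\right)\right) + 24802 = \left(-26194 + \left(11 + 11 \cdot 45\right)\right) + 24802 = \left(-26194 + \left(11 + 495\right)\right) + 24802 = \left(-26194 + 506\right) + 24802 = -25688 + 24802 = -886$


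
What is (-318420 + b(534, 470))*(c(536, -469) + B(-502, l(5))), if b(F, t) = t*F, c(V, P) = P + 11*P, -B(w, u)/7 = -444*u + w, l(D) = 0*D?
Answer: 142568160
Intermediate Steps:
l(D) = 0
B(w, u) = -7*w + 3108*u (B(w, u) = -7*(-444*u + w) = -7*(w - 444*u) = -7*w + 3108*u)
c(V, P) = 12*P
b(F, t) = F*t
(-318420 + b(534, 470))*(c(536, -469) + B(-502, l(5))) = (-318420 + 534*470)*(12*(-469) + (-7*(-502) + 3108*0)) = (-318420 + 250980)*(-5628 + (3514 + 0)) = -67440*(-5628 + 3514) = -67440*(-2114) = 142568160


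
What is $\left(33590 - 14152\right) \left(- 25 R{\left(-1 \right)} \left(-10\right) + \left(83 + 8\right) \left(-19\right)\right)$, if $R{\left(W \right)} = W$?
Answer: $-38467802$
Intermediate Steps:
$\left(33590 - 14152\right) \left(- 25 R{\left(-1 \right)} \left(-10\right) + \left(83 + 8\right) \left(-19\right)\right) = \left(33590 - 14152\right) \left(\left(-25\right) \left(-1\right) \left(-10\right) + \left(83 + 8\right) \left(-19\right)\right) = 19438 \left(25 \left(-10\right) + 91 \left(-19\right)\right) = 19438 \left(-250 - 1729\right) = 19438 \left(-1979\right) = -38467802$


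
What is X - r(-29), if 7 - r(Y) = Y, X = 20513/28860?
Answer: -1018447/28860 ≈ -35.289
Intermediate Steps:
X = 20513/28860 (X = 20513*(1/28860) = 20513/28860 ≈ 0.71078)
r(Y) = 7 - Y
X - r(-29) = 20513/28860 - (7 - 1*(-29)) = 20513/28860 - (7 + 29) = 20513/28860 - 1*36 = 20513/28860 - 36 = -1018447/28860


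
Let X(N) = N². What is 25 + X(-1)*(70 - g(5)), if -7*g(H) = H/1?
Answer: 670/7 ≈ 95.714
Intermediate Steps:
g(H) = -H/7 (g(H) = -H/(7*1) = -H/7)
25 + X(-1)*(70 - g(5)) = 25 + (-1)²*(70 - (-1)*5/7) = 25 + 1*(70 - 1*(-5/7)) = 25 + 1*(70 + 5/7) = 25 + 1*(495/7) = 25 + 495/7 = 670/7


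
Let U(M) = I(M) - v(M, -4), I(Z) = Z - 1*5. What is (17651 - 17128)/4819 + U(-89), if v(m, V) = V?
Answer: -433187/4819 ≈ -89.891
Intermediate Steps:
I(Z) = -5 + Z (I(Z) = Z - 5 = -5 + Z)
U(M) = -1 + M (U(M) = (-5 + M) - 1*(-4) = (-5 + M) + 4 = -1 + M)
(17651 - 17128)/4819 + U(-89) = (17651 - 17128)/4819 + (-1 - 89) = 523*(1/4819) - 90 = 523/4819 - 90 = -433187/4819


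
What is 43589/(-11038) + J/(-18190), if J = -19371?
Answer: -144766703/50195305 ≈ -2.8841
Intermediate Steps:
43589/(-11038) + J/(-18190) = 43589/(-11038) - 19371/(-18190) = 43589*(-1/11038) - 19371*(-1/18190) = -43589/11038 + 19371/18190 = -144766703/50195305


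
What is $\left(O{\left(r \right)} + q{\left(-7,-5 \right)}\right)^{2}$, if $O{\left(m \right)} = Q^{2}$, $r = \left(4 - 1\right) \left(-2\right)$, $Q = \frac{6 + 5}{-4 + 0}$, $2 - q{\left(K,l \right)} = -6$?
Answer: $\frac{62001}{256} \approx 242.19$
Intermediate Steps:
$q{\left(K,l \right)} = 8$ ($q{\left(K,l \right)} = 2 - -6 = 2 + 6 = 8$)
$Q = - \frac{11}{4}$ ($Q = \frac{11}{-4} = 11 \left(- \frac{1}{4}\right) = - \frac{11}{4} \approx -2.75$)
$r = -6$ ($r = 3 \left(-2\right) = -6$)
$O{\left(m \right)} = \frac{121}{16}$ ($O{\left(m \right)} = \left(- \frac{11}{4}\right)^{2} = \frac{121}{16}$)
$\left(O{\left(r \right)} + q{\left(-7,-5 \right)}\right)^{2} = \left(\frac{121}{16} + 8\right)^{2} = \left(\frac{249}{16}\right)^{2} = \frac{62001}{256}$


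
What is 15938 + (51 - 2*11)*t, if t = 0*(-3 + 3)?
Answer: 15938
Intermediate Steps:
t = 0 (t = 0*0 = 0)
15938 + (51 - 2*11)*t = 15938 + (51 - 2*11)*0 = 15938 + (51 - 22)*0 = 15938 + 29*0 = 15938 + 0 = 15938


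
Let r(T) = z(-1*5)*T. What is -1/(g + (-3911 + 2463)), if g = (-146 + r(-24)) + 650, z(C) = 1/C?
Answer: 5/4696 ≈ 0.0010647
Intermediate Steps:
z(C) = 1/C
r(T) = -T/5 (r(T) = T/((-1*5)) = T/(-5) = -T/5)
g = 2544/5 (g = (-146 - ⅕*(-24)) + 650 = (-146 + 24/5) + 650 = -706/5 + 650 = 2544/5 ≈ 508.80)
-1/(g + (-3911 + 2463)) = -1/(2544/5 + (-3911 + 2463)) = -1/(2544/5 - 1448) = -1/(-4696/5) = -1*(-5/4696) = 5/4696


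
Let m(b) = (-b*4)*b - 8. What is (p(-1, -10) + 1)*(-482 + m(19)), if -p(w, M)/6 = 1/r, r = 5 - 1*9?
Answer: -4835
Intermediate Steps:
r = -4 (r = 5 - 9 = -4)
p(w, M) = 3/2 (p(w, M) = -6/(-4) = -6*(-¼) = 3/2)
m(b) = -8 - 4*b² (m(b) = (-4*b)*b - 8 = -4*b² - 8 = -8 - 4*b²)
(p(-1, -10) + 1)*(-482 + m(19)) = (3/2 + 1)*(-482 + (-8 - 4*19²)) = 5*(-482 + (-8 - 4*361))/2 = 5*(-482 + (-8 - 1444))/2 = 5*(-482 - 1452)/2 = (5/2)*(-1934) = -4835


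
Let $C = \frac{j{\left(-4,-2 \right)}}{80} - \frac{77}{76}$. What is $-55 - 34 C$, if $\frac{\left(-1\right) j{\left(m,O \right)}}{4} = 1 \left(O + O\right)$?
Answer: $- \frac{5197}{190} \approx -27.353$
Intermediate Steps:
$j{\left(m,O \right)} = - 8 O$ ($j{\left(m,O \right)} = - 4 \cdot 1 \left(O + O\right) = - 4 \cdot 1 \cdot 2 O = - 4 \cdot 2 O = - 8 O$)
$C = - \frac{309}{380}$ ($C = \frac{\left(-8\right) \left(-2\right)}{80} - \frac{77}{76} = 16 \cdot \frac{1}{80} - \frac{77}{76} = \frac{1}{5} - \frac{77}{76} = - \frac{309}{380} \approx -0.81316$)
$-55 - 34 C = -55 - - \frac{5253}{190} = -55 + \frac{5253}{190} = - \frac{5197}{190}$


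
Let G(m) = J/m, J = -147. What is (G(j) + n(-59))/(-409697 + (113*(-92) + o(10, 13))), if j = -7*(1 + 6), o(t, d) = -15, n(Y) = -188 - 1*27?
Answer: 53/105027 ≈ 0.00050463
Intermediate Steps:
n(Y) = -215 (n(Y) = -188 - 27 = -215)
j = -49 (j = -7*7 = -49)
G(m) = -147/m
(G(j) + n(-59))/(-409697 + (113*(-92) + o(10, 13))) = (-147/(-49) - 215)/(-409697 + (113*(-92) - 15)) = (-147*(-1/49) - 215)/(-409697 + (-10396 - 15)) = (3 - 215)/(-409697 - 10411) = -212/(-420108) = -212*(-1/420108) = 53/105027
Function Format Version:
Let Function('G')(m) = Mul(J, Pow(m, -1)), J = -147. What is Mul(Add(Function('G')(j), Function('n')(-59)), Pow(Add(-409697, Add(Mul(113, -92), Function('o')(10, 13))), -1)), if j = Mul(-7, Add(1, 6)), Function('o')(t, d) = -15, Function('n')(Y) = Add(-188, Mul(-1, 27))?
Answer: Rational(53, 105027) ≈ 0.00050463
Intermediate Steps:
Function('n')(Y) = -215 (Function('n')(Y) = Add(-188, -27) = -215)
j = -49 (j = Mul(-7, 7) = -49)
Function('G')(m) = Mul(-147, Pow(m, -1))
Mul(Add(Function('G')(j), Function('n')(-59)), Pow(Add(-409697, Add(Mul(113, -92), Function('o')(10, 13))), -1)) = Mul(Add(Mul(-147, Pow(-49, -1)), -215), Pow(Add(-409697, Add(Mul(113, -92), -15)), -1)) = Mul(Add(Mul(-147, Rational(-1, 49)), -215), Pow(Add(-409697, Add(-10396, -15)), -1)) = Mul(Add(3, -215), Pow(Add(-409697, -10411), -1)) = Mul(-212, Pow(-420108, -1)) = Mul(-212, Rational(-1, 420108)) = Rational(53, 105027)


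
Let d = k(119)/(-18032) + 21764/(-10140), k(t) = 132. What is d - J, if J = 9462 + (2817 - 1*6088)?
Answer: -70773997663/11427780 ≈ -6193.2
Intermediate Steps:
J = 6191 (J = 9462 + (2817 - 6088) = 9462 - 3271 = 6191)
d = -24611683/11427780 (d = 132/(-18032) + 21764/(-10140) = 132*(-1/18032) + 21764*(-1/10140) = -33/4508 - 5441/2535 = -24611683/11427780 ≈ -2.1537)
d - J = -24611683/11427780 - 1*6191 = -24611683/11427780 - 6191 = -70773997663/11427780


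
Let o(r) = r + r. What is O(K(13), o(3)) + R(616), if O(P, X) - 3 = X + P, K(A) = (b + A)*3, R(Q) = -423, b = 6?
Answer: -357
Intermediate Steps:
K(A) = 18 + 3*A (K(A) = (6 + A)*3 = 18 + 3*A)
o(r) = 2*r
O(P, X) = 3 + P + X (O(P, X) = 3 + (X + P) = 3 + (P + X) = 3 + P + X)
O(K(13), o(3)) + R(616) = (3 + (18 + 3*13) + 2*3) - 423 = (3 + (18 + 39) + 6) - 423 = (3 + 57 + 6) - 423 = 66 - 423 = -357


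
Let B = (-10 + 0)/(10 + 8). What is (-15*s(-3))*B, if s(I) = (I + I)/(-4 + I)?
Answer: 50/7 ≈ 7.1429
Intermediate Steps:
B = -5/9 (B = -10/18 = -10*1/18 = -5/9 ≈ -0.55556)
s(I) = 2*I/(-4 + I) (s(I) = (2*I)/(-4 + I) = 2*I/(-4 + I))
(-15*s(-3))*B = -30*(-3)/(-4 - 3)*(-5/9) = -30*(-3)/(-7)*(-5/9) = -30*(-3)*(-1)/7*(-5/9) = -15*6/7*(-5/9) = -90/7*(-5/9) = 50/7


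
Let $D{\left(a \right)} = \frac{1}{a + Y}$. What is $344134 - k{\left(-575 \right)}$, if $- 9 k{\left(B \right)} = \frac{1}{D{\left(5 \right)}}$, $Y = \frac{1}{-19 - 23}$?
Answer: $\frac{130082861}{378} \approx 3.4413 \cdot 10^{5}$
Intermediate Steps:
$Y = - \frac{1}{42}$ ($Y = \frac{1}{-42} = - \frac{1}{42} \approx -0.02381$)
$D{\left(a \right)} = \frac{1}{- \frac{1}{42} + a}$ ($D{\left(a \right)} = \frac{1}{a - \frac{1}{42}} = \frac{1}{- \frac{1}{42} + a}$)
$k{\left(B \right)} = - \frac{209}{378}$ ($k{\left(B \right)} = - \frac{1}{9 \frac{42}{-1 + 42 \cdot 5}} = - \frac{1}{9 \frac{42}{-1 + 210}} = - \frac{1}{9 \cdot \frac{42}{209}} = \left(- \frac{1}{9}\right) \frac{209}{42} = - \frac{209}{378}$)
$344134 - k{\left(-575 \right)} = 344134 - - \frac{209}{378} = 344134 + \frac{209}{378} = \frac{130082861}{378}$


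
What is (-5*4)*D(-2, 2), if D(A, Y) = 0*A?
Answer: 0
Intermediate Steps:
D(A, Y) = 0
(-5*4)*D(-2, 2) = -5*4*0 = -20*0 = 0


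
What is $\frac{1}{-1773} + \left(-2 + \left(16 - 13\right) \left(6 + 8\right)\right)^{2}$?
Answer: $\frac{2836799}{1773} \approx 1600.0$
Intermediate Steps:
$\frac{1}{-1773} + \left(-2 + \left(16 - 13\right) \left(6 + 8\right)\right)^{2} = - \frac{1}{1773} + \left(-2 + 3 \cdot 14\right)^{2} = - \frac{1}{1773} + \left(-2 + 42\right)^{2} = - \frac{1}{1773} + 40^{2} = - \frac{1}{1773} + 1600 = \frac{2836799}{1773}$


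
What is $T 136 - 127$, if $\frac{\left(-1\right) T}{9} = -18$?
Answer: $21905$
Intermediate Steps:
$T = 162$ ($T = \left(-9\right) \left(-18\right) = 162$)
$T 136 - 127 = 162 \cdot 136 - 127 = 22032 - 127 = 21905$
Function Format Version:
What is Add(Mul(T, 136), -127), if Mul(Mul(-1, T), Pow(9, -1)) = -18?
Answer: 21905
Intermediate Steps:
T = 162 (T = Mul(-9, -18) = 162)
Add(Mul(T, 136), -127) = Add(Mul(162, 136), -127) = Add(22032, -127) = 21905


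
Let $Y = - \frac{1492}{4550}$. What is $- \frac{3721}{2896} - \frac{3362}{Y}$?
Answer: $\frac{11073712467}{1080208} \approx 10251.0$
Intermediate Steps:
$Y = - \frac{746}{2275}$ ($Y = \left(-1492\right) \frac{1}{4550} = - \frac{746}{2275} \approx -0.32791$)
$- \frac{3721}{2896} - \frac{3362}{Y} = - \frac{3721}{2896} - \frac{3362}{- \frac{746}{2275}} = \left(-3721\right) \frac{1}{2896} - - \frac{3824275}{373} = - \frac{3721}{2896} + \frac{3824275}{373} = \frac{11073712467}{1080208}$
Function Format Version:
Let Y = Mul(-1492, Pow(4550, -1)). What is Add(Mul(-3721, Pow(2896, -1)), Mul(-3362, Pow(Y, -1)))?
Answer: Rational(11073712467, 1080208) ≈ 10251.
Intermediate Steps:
Y = Rational(-746, 2275) (Y = Mul(-1492, Rational(1, 4550)) = Rational(-746, 2275) ≈ -0.32791)
Add(Mul(-3721, Pow(2896, -1)), Mul(-3362, Pow(Y, -1))) = Add(Mul(-3721, Pow(2896, -1)), Mul(-3362, Pow(Rational(-746, 2275), -1))) = Add(Mul(-3721, Rational(1, 2896)), Mul(-3362, Rational(-2275, 746))) = Add(Rational(-3721, 2896), Rational(3824275, 373)) = Rational(11073712467, 1080208)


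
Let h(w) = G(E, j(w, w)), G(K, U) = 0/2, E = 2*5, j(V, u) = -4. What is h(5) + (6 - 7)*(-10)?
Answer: 10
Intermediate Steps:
E = 10
G(K, U) = 0 (G(K, U) = 0*(½) = 0)
h(w) = 0
h(5) + (6 - 7)*(-10) = 0 + (6 - 7)*(-10) = 0 - 1*(-10) = 0 + 10 = 10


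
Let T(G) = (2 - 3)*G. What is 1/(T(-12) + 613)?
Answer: 1/625 ≈ 0.0016000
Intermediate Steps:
T(G) = -G
1/(T(-12) + 613) = 1/(-1*(-12) + 613) = 1/(12 + 613) = 1/625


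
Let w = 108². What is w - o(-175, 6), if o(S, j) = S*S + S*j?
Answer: -17911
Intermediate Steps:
w = 11664
o(S, j) = S² + S*j
w - o(-175, 6) = 11664 - (-175)*(-175 + 6) = 11664 - (-175)*(-169) = 11664 - 1*29575 = 11664 - 29575 = -17911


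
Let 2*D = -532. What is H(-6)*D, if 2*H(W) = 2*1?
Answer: -266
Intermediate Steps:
H(W) = 1 (H(W) = (2*1)/2 = (½)*2 = 1)
D = -266 (D = (½)*(-532) = -266)
H(-6)*D = 1*(-266) = -266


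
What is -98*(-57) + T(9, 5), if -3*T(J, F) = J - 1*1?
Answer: 16750/3 ≈ 5583.3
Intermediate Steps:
T(J, F) = 1/3 - J/3 (T(J, F) = -(J - 1*1)/3 = -(J - 1)/3 = -(-1 + J)/3 = 1/3 - J/3)
-98*(-57) + T(9, 5) = -98*(-57) + (1/3 - 1/3*9) = 5586 + (1/3 - 3) = 5586 - 8/3 = 16750/3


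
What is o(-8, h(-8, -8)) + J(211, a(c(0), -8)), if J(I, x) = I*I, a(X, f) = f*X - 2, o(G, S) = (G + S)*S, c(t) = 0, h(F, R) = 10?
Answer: 44541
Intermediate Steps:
o(G, S) = S*(G + S)
a(X, f) = -2 + X*f (a(X, f) = X*f - 2 = -2 + X*f)
J(I, x) = I²
o(-8, h(-8, -8)) + J(211, a(c(0), -8)) = 10*(-8 + 10) + 211² = 10*2 + 44521 = 20 + 44521 = 44541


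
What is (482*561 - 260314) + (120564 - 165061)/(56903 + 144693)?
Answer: 2033655951/201596 ≈ 10088.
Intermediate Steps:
(482*561 - 260314) + (120564 - 165061)/(56903 + 144693) = (270402 - 260314) - 44497/201596 = 10088 - 44497*1/201596 = 10088 - 44497/201596 = 2033655951/201596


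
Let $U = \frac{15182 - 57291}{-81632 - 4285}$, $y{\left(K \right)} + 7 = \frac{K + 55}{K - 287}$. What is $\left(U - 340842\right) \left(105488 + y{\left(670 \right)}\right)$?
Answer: $- \frac{1183075309429839740}{32906211} \approx -3.5953 \cdot 10^{10}$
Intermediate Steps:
$y{\left(K \right)} = -7 + \frac{55 + K}{-287 + K}$ ($y{\left(K \right)} = -7 + \frac{K + 55}{K - 287} = -7 + \frac{55 + K}{-287 + K}$)
$U = \frac{42109}{85917}$ ($U = - \frac{42109}{-85917} = \left(-42109\right) \left(- \frac{1}{85917}\right) = \frac{42109}{85917} \approx 0.49011$)
$\left(U - 340842\right) \left(105488 + y{\left(670 \right)}\right) = \left(\frac{42109}{85917} - 340842\right) \left(105488 + \frac{6 \left(344 - 670\right)}{-287 + 670}\right) = - \frac{29284080005 \left(105488 + \frac{6 \left(344 - 670\right)}{383}\right)}{85917} = - \frac{29284080005 \left(105488 + 6 \cdot \frac{1}{383} \left(-326\right)\right)}{85917} = - \frac{29284080005 \left(105488 - \frac{1956}{383}\right)}{85917} = \left(- \frac{29284080005}{85917}\right) \frac{40399948}{383} = - \frac{1183075309429839740}{32906211}$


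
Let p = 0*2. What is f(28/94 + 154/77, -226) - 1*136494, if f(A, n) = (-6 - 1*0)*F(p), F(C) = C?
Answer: -136494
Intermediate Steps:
p = 0
f(A, n) = 0 (f(A, n) = (-6 - 1*0)*0 = (-6 + 0)*0 = -6*0 = 0)
f(28/94 + 154/77, -226) - 1*136494 = 0 - 1*136494 = 0 - 136494 = -136494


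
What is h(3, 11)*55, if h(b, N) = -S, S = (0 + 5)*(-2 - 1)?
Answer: 825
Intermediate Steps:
S = -15 (S = 5*(-3) = -15)
h(b, N) = 15 (h(b, N) = -1*(-15) = 15)
h(3, 11)*55 = 15*55 = 825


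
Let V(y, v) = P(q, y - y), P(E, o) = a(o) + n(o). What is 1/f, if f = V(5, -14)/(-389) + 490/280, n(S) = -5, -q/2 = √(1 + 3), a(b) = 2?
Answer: 1556/2735 ≈ 0.56892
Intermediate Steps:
q = -4 (q = -2*√(1 + 3) = -2*√4 = -2*2 = -4)
P(E, o) = -3 (P(E, o) = 2 - 5 = -3)
V(y, v) = -3
f = 2735/1556 (f = -3/(-389) + 490/280 = -3*(-1/389) + 490*(1/280) = 3/389 + 7/4 = 2735/1556 ≈ 1.7577)
1/f = 1/(2735/1556) = 1556/2735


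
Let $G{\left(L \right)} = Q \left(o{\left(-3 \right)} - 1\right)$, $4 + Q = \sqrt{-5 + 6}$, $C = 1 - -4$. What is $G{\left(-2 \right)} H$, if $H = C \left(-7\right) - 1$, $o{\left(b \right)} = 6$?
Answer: $540$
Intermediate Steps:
$C = 5$ ($C = 1 + 4 = 5$)
$Q = -3$ ($Q = -4 + \sqrt{-5 + 6} = -4 + \sqrt{1} = -4 + 1 = -3$)
$H = -36$ ($H = 5 \left(-7\right) - 1 = -35 - 1 = -36$)
$G{\left(L \right)} = -15$ ($G{\left(L \right)} = - 3 \left(6 - 1\right) = \left(-3\right) 5 = -15$)
$G{\left(-2 \right)} H = \left(-15\right) \left(-36\right) = 540$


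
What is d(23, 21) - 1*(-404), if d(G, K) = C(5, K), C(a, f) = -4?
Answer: 400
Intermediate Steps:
d(G, K) = -4
d(23, 21) - 1*(-404) = -4 - 1*(-404) = -4 + 404 = 400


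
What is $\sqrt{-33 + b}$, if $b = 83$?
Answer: $5 \sqrt{2} \approx 7.0711$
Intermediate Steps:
$\sqrt{-33 + b} = \sqrt{-33 + 83} = \sqrt{50} = 5 \sqrt{2}$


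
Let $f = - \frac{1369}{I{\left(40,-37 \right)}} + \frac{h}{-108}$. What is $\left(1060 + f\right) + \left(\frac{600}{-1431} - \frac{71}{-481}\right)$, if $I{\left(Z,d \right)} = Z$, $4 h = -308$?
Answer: $\frac{28254238291}{27532440} \approx 1026.2$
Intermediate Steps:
$h = -77$ ($h = \frac{1}{4} \left(-308\right) = -77$)
$f = - \frac{36193}{1080}$ ($f = - \frac{1369}{40} - \frac{77}{-108} = \left(-1369\right) \frac{1}{40} - - \frac{77}{108} = - \frac{1369}{40} + \frac{77}{108} = - \frac{36193}{1080} \approx -33.512$)
$\left(1060 + f\right) + \left(\frac{600}{-1431} - \frac{71}{-481}\right) = \left(1060 - \frac{36193}{1080}\right) + \left(\frac{600}{-1431} - \frac{71}{-481}\right) = \frac{1108607}{1080} + \left(600 \left(- \frac{1}{1431}\right) - - \frac{71}{481}\right) = \frac{1108607}{1080} + \left(- \frac{200}{477} + \frac{71}{481}\right) = \frac{1108607}{1080} - \frac{62333}{229437} = \frac{28254238291}{27532440}$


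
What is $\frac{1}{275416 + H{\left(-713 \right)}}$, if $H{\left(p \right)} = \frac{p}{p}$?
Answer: $\frac{1}{275417} \approx 3.6309 \cdot 10^{-6}$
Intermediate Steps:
$H{\left(p \right)} = 1$
$\frac{1}{275416 + H{\left(-713 \right)}} = \frac{1}{275416 + 1} = \frac{1}{275417}$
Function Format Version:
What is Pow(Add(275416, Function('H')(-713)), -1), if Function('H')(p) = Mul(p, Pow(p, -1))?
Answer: Rational(1, 275417) ≈ 3.6309e-6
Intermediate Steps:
Function('H')(p) = 1
Pow(Add(275416, Function('H')(-713)), -1) = Pow(Add(275416, 1), -1) = Pow(275417, -1) = Rational(1, 275417)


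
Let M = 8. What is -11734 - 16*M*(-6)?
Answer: -10966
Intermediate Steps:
-11734 - 16*M*(-6) = -11734 - 16*8*(-6) = -11734 - 128*(-6) = -11734 - 1*(-768) = -11734 + 768 = -10966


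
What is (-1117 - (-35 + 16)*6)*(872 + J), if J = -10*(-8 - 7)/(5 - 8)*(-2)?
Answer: -974916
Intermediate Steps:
J = 100 (J = -(-150)/(-3)*(-2) = -(-150)*(-1)/3*(-2) = -10*5*(-2) = -50*(-2) = 100)
(-1117 - (-35 + 16)*6)*(872 + J) = (-1117 - (-35 + 16)*6)*(872 + 100) = (-1117 - (-19)*6)*972 = (-1117 - 1*(-114))*972 = (-1117 + 114)*972 = -1003*972 = -974916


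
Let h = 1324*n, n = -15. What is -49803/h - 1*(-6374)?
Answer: 42212481/6620 ≈ 6376.5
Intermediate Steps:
h = -19860 (h = 1324*(-15) = -19860)
-49803/h - 1*(-6374) = -49803/(-19860) - 1*(-6374) = -49803*(-1/19860) + 6374 = 16601/6620 + 6374 = 42212481/6620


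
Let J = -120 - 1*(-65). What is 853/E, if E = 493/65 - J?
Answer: 55445/4068 ≈ 13.630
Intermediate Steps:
J = -55 (J = -120 + 65 = -55)
E = 4068/65 (E = 493/65 - 1*(-55) = 493*(1/65) + 55 = 493/65 + 55 = 4068/65 ≈ 62.585)
853/E = 853/(4068/65) = 853*(65/4068) = 55445/4068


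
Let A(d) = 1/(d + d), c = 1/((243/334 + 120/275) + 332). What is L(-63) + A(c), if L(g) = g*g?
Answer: 151941281/36740 ≈ 4135.6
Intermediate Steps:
L(g) = g²
c = 18370/6120221 (c = 1/((243*(1/334) + 120*(1/275)) + 332) = 1/((243/334 + 24/55) + 332) = 1/(21381/18370 + 332) = 1/(6120221/18370) = 18370/6120221 ≈ 0.0030015)
A(d) = 1/(2*d)
L(-63) + A(c) = (-63)² + 1/(2*(18370/6120221)) = 3969 + (½)*(6120221/18370) = 3969 + 6120221/36740 = 151941281/36740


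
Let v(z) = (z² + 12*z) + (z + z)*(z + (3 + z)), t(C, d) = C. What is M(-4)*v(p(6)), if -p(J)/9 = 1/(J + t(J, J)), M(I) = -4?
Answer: 171/4 ≈ 42.750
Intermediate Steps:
p(J) = -9/(2*J) (p(J) = -9/(J + J) = -9*1/(2*J) = -9/(2*J))
v(z) = z² + 12*z + 2*z*(3 + 2*z) (v(z) = (z² + 12*z) + (2*z)*(3 + 2*z) = (z² + 12*z) + 2*z*(3 + 2*z) = z² + 12*z + 2*z*(3 + 2*z))
M(-4)*v(p(6)) = -4*(-9/2/6)*(18 + 5*(-9/2/6)) = -4*(-9/2*⅙)*(18 + 5*(-9/2*⅙)) = -(-3)*(18 + 5*(-¾)) = -(-3)*(18 - 15/4) = -(-3)*57/4 = -4*(-171/16) = 171/4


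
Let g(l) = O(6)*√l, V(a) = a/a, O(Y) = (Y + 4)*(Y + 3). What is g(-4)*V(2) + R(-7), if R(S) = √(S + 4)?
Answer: I*(180 + √3) ≈ 181.73*I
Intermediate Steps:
O(Y) = (3 + Y)*(4 + Y) (O(Y) = (4 + Y)*(3 + Y) = (3 + Y)*(4 + Y))
V(a) = 1
g(l) = 90*√l (g(l) = (12 + 6² + 7*6)*√l = (12 + 36 + 42)*√l = 90*√l)
R(S) = √(4 + S)
g(-4)*V(2) + R(-7) = (90*√(-4))*1 + √(4 - 7) = (90*(2*I))*1 + √(-3) = (180*I)*1 + I*√3 = 180*I + I*√3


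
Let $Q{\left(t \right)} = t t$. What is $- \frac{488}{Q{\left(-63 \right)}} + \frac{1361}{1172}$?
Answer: $\frac{4829873}{4651668} \approx 1.0383$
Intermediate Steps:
$Q{\left(t \right)} = t^{2}$
$- \frac{488}{Q{\left(-63 \right)}} + \frac{1361}{1172} = - \frac{488}{\left(-63\right)^{2}} + \frac{1361}{1172} = - \frac{488}{3969} + 1361 \cdot \frac{1}{1172} = \left(-488\right) \frac{1}{3969} + \frac{1361}{1172} = - \frac{488}{3969} + \frac{1361}{1172} = \frac{4829873}{4651668}$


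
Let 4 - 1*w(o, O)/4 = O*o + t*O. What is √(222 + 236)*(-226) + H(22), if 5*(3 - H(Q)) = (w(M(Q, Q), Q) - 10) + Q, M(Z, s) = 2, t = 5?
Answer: 603/5 - 226*√458 ≈ -4716.0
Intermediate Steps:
w(o, O) = 16 - 20*O - 4*O*o (w(o, O) = 16 - 4*(O*o + 5*O) = 16 - 4*(5*O + O*o) = 16 + (-20*O - 4*O*o) = 16 - 20*O - 4*O*o)
H(Q) = 9/5 + 27*Q/5 (H(Q) = 3 - (((16 - 20*Q - 4*Q*2) - 10) + Q)/5 = 3 - (((16 - 20*Q - 8*Q) - 10) + Q)/5 = 3 - (((16 - 28*Q) - 10) + Q)/5 = 3 - ((6 - 28*Q) + Q)/5 = 3 - (6 - 27*Q)/5 = 3 + (-6/5 + 27*Q/5) = 9/5 + 27*Q/5)
√(222 + 236)*(-226) + H(22) = √(222 + 236)*(-226) + (9/5 + (27/5)*22) = √458*(-226) + (9/5 + 594/5) = -226*√458 + 603/5 = 603/5 - 226*√458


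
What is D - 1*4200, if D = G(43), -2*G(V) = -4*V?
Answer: -4114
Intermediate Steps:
G(V) = 2*V (G(V) = -(-2)*V = 2*V)
D = 86 (D = 2*43 = 86)
D - 1*4200 = 86 - 1*4200 = 86 - 4200 = -4114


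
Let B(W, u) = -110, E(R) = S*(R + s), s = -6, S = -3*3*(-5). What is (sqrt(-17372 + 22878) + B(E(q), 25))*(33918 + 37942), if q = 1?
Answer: -7904600 + 71860*sqrt(5506) ≈ -2.5724e+6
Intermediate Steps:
S = 45 (S = -9*(-5) = 45)
E(R) = -270 + 45*R (E(R) = 45*(R - 6) = 45*(-6 + R) = -270 + 45*R)
(sqrt(-17372 + 22878) + B(E(q), 25))*(33918 + 37942) = (sqrt(-17372 + 22878) - 110)*(33918 + 37942) = (sqrt(5506) - 110)*71860 = (-110 + sqrt(5506))*71860 = -7904600 + 71860*sqrt(5506)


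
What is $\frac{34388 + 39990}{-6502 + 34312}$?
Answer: $\frac{37189}{13905} \approx 2.6745$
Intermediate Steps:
$\frac{34388 + 39990}{-6502 + 34312} = \frac{74378}{27810} = 74378 \cdot \frac{1}{27810} = \frac{37189}{13905}$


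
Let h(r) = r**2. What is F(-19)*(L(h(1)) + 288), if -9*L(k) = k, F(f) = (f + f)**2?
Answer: 3741404/9 ≈ 4.1571e+5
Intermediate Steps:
F(f) = 4*f**2 (F(f) = (2*f)**2 = 4*f**2)
L(k) = -k/9
F(-19)*(L(h(1)) + 288) = (4*(-19)**2)*(-1/9*1**2 + 288) = (4*361)*(-1/9*1 + 288) = 1444*(-1/9 + 288) = 1444*(2591/9) = 3741404/9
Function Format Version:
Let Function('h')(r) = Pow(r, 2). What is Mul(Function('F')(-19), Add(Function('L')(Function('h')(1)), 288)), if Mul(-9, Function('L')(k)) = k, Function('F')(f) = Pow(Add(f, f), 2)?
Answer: Rational(3741404, 9) ≈ 4.1571e+5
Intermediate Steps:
Function('F')(f) = Mul(4, Pow(f, 2)) (Function('F')(f) = Pow(Mul(2, f), 2) = Mul(4, Pow(f, 2)))
Function('L')(k) = Mul(Rational(-1, 9), k)
Mul(Function('F')(-19), Add(Function('L')(Function('h')(1)), 288)) = Mul(Mul(4, Pow(-19, 2)), Add(Mul(Rational(-1, 9), Pow(1, 2)), 288)) = Mul(Mul(4, 361), Add(Mul(Rational(-1, 9), 1), 288)) = Mul(1444, Add(Rational(-1, 9), 288)) = Mul(1444, Rational(2591, 9)) = Rational(3741404, 9)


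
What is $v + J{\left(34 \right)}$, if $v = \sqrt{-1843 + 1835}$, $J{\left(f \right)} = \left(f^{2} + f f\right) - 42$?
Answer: $2270 + 2 i \sqrt{2} \approx 2270.0 + 2.8284 i$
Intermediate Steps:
$J{\left(f \right)} = -42 + 2 f^{2}$ ($J{\left(f \right)} = \left(f^{2} + f^{2}\right) - 42 = 2 f^{2} - 42 = -42 + 2 f^{2}$)
$v = 2 i \sqrt{2}$ ($v = \sqrt{-8} = 2 i \sqrt{2} \approx 2.8284 i$)
$v + J{\left(34 \right)} = 2 i \sqrt{2} - \left(42 - 2 \cdot 34^{2}\right) = 2 i \sqrt{2} + \left(-42 + 2 \cdot 1156\right) = 2 i \sqrt{2} + \left(-42 + 2312\right) = 2 i \sqrt{2} + 2270 = 2270 + 2 i \sqrt{2}$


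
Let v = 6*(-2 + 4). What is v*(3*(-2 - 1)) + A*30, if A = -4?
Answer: -228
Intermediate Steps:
v = 12 (v = 6*2 = 12)
v*(3*(-2 - 1)) + A*30 = 12*(3*(-2 - 1)) - 4*30 = 12*(3*(-3)) - 120 = 12*(-9) - 120 = -108 - 120 = -228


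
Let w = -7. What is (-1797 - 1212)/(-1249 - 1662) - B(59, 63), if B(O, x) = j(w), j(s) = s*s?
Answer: -139630/2911 ≈ -47.966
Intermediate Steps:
j(s) = s²
B(O, x) = 49 (B(O, x) = (-7)² = 49)
(-1797 - 1212)/(-1249 - 1662) - B(59, 63) = (-1797 - 1212)/(-1249 - 1662) - 1*49 = -3009/(-2911) - 49 = -3009*(-1/2911) - 49 = 3009/2911 - 49 = -139630/2911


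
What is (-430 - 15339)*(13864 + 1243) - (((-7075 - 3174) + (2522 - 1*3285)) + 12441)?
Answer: -238223712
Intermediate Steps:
(-430 - 15339)*(13864 + 1243) - (((-7075 - 3174) + (2522 - 1*3285)) + 12441) = -15769*15107 - ((-10249 + (2522 - 3285)) + 12441) = -238222283 - ((-10249 - 763) + 12441) = -238222283 - (-11012 + 12441) = -238222283 - 1*1429 = -238222283 - 1429 = -238223712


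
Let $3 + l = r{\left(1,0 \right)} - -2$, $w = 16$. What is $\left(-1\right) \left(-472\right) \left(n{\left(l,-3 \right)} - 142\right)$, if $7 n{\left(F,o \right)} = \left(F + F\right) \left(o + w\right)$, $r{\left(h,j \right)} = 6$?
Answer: $- \frac{407808}{7} \approx -58258.0$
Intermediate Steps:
$l = 5$ ($l = -3 + \left(6 - -2\right) = -3 + \left(6 + 2\right) = -3 + 8 = 5$)
$n{\left(F,o \right)} = \frac{2 F \left(16 + o\right)}{7}$ ($n{\left(F,o \right)} = \frac{\left(F + F\right) \left(o + 16\right)}{7} = \frac{2 F \left(16 + o\right)}{7}$)
$\left(-1\right) \left(-472\right) \left(n{\left(l,-3 \right)} - 142\right) = \left(-1\right) \left(-472\right) \left(\frac{2}{7} \cdot 5 \left(16 - 3\right) - 142\right) = 472 \left(\frac{2}{7} \cdot 5 \cdot 13 - 142\right) = 472 \left(\frac{130}{7} - 142\right) = 472 \left(- \frac{864}{7}\right) = - \frac{407808}{7}$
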